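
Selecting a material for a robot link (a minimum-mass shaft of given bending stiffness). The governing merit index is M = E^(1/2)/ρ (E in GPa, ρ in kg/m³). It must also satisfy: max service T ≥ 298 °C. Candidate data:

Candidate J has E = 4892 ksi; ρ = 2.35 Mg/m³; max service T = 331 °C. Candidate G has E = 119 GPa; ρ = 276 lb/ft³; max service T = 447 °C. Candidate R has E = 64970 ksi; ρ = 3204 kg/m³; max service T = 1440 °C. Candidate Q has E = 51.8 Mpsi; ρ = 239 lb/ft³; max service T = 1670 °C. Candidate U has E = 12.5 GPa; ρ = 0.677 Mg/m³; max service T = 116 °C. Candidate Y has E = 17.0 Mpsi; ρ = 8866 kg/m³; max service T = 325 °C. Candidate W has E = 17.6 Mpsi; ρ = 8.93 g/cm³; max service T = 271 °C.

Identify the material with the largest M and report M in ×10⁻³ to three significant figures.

Screen on constraints: max service T ≥ 298 °C. Survivors: candidate J, candidate G, candidate R, candidate Q, candidate Y.
After converting to SI:
  candidate J: E = 33.73 GPa, ρ = 2350 kg/m³
  candidate G: E = 119.0 GPa, ρ = 4421 kg/m³
  candidate R: E = 448.0 GPa, ρ = 3204 kg/m³
  candidate Q: E = 357.1 GPa, ρ = 3828 kg/m³
  candidate Y: E = 117.2 GPa, ρ = 8866 kg/m³
  candidate R: M = 6.61×10⁻³
  candidate Q: M = 4.94×10⁻³
  candidate J: M = 2.47×10⁻³
  candidate G: M = 2.47×10⁻³
  candidate Y: M = 1.22×10⁻³
Candidate R has the largest M.

candidate R, M = 6.61×10⁻³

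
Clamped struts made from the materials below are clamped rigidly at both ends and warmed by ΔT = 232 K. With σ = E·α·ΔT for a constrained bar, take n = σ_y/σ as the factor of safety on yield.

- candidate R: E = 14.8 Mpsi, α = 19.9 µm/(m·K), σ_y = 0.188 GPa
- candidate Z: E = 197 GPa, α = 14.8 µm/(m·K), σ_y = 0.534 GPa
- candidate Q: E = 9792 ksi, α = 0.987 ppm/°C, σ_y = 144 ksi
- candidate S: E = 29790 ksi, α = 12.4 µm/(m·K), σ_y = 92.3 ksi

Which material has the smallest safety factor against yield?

With everything in SI (GPa, ×10⁻⁶/K, MPa):
  candidate R: E = 102.0, α = 19.9, σ_y = 188.0 → σ = 471 MPa, n = 0.399
  candidate Z: E = 197.0, α = 14.8, σ_y = 534.0 → σ = 676 MPa, n = 0.789
  candidate Q: E = 67.51, α = 0.987, σ_y = 992.8 → σ = 15.5 MPa, n = 64.2
  candidate S: E = 205.4, α = 12.4, σ_y = 636.4 → σ = 591 MPa, n = 1.08
Candidate R has the lowest safety factor, n = 0.399.

candidate R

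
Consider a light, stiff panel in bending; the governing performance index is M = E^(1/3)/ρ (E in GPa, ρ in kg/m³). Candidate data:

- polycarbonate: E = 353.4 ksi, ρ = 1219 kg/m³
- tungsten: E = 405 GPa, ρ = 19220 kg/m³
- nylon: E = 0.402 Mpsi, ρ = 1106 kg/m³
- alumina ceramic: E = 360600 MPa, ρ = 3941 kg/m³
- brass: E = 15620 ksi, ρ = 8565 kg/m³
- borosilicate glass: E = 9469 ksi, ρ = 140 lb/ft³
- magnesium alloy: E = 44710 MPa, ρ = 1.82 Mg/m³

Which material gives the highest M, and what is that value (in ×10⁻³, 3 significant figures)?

In SI units:
  polycarbonate: E = 2.437 GPa, ρ = 1219 kg/m³
  tungsten: E = 405.0 GPa, ρ = 19220 kg/m³
  nylon: E = 2.772 GPa, ρ = 1106 kg/m³
  alumina ceramic: E = 360.6 GPa, ρ = 3941 kg/m³
  brass: E = 107.7 GPa, ρ = 8565 kg/m³
  borosilicate glass: E = 65.29 GPa, ρ = 2243 kg/m³
  magnesium alloy: E = 44.71 GPa, ρ = 1820 kg/m³
  magnesium alloy: M = 1.95×10⁻³
  alumina ceramic: M = 1.81×10⁻³
  borosilicate glass: M = 1.80×10⁻³
  nylon: M = 1.27×10⁻³
  polycarbonate: M = 1.10×10⁻³
  brass: M = 0.555×10⁻³
  tungsten: M = 0.385×10⁻³
Magnesium alloy ranks first.

magnesium alloy, M = 1.95×10⁻³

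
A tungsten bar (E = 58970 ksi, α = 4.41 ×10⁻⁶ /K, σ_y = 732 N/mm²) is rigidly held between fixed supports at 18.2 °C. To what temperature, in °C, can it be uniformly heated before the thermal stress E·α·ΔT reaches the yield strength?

E = 58970 ksi = 406.6 GPa.
σ_y = 732 N/mm² = 732.0 MPa.
E·α·ΔT = 732.0 MPa ⇒ ΔT = 732.0 / (406.6×10³ × 4.41×10⁻⁶) = 408.2 K.
T = 18.2 + 408.2 = 426.4 °C.

426 °C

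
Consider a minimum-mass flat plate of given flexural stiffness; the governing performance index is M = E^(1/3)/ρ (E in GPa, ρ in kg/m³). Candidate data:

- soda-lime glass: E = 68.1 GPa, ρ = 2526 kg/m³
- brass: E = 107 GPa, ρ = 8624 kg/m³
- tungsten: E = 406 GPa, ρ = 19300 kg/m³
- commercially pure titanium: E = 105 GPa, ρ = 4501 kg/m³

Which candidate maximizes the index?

soda-lime glass

Evaluate M for each candidate:
  soda-lime glass: M = 1.62×10⁻³
  commercially pure titanium: M = 1.05×10⁻³
  brass: M = 0.550×10⁻³
  tungsten: M = 0.384×10⁻³
Soda-lime glass has the largest M.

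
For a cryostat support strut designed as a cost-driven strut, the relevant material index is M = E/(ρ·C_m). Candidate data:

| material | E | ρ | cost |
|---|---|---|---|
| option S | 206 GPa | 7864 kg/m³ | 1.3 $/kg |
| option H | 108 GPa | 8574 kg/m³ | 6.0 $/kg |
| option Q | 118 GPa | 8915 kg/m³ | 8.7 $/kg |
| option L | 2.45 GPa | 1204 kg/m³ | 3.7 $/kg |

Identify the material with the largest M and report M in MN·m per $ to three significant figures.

option S, M = 20.2 MN·m per $

Evaluate M for each candidate:
  option S: M = 20.2 MN·m per $
  option H: M = 2.10 MN·m per $
  option Q: M = 1.52 MN·m per $
  option L: M = 0.550 MN·m per $
Option S has the largest M.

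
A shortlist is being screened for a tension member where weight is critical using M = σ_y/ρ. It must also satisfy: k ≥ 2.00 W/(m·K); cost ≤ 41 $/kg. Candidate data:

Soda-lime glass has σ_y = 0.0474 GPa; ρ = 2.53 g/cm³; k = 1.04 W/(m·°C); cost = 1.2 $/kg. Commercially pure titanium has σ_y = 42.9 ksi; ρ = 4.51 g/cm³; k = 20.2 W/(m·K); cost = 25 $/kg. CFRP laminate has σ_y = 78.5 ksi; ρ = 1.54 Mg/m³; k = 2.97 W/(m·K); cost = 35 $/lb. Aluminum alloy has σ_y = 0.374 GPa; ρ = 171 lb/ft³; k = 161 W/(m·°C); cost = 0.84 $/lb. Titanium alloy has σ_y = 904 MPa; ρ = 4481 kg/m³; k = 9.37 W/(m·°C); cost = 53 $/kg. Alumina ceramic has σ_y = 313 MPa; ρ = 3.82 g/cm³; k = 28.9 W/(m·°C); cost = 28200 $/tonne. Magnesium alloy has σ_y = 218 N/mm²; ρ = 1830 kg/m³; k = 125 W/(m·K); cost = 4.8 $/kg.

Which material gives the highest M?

aluminum alloy

Screen on constraints: k ≥ 2.00 W/(m·K); cost ≤ 41 $/kg. Survivors: commercially pure titanium, aluminum alloy, alumina ceramic, magnesium alloy.
After converting to SI:
  commercially pure titanium: σ_y = 295.8 MPa, ρ = 4510 kg/m³
  aluminum alloy: σ_y = 374.0 MPa, ρ = 2739 kg/m³
  alumina ceramic: σ_y = 313.0 MPa, ρ = 3820 kg/m³
  magnesium alloy: σ_y = 218.0 MPa, ρ = 1830 kg/m³
  aluminum alloy: M = 137 kN·m/kg
  magnesium alloy: M = 119 kN·m/kg
  alumina ceramic: M = 81.9 kN·m/kg
  commercially pure titanium: M = 65.6 kN·m/kg
Aluminum alloy has the largest M.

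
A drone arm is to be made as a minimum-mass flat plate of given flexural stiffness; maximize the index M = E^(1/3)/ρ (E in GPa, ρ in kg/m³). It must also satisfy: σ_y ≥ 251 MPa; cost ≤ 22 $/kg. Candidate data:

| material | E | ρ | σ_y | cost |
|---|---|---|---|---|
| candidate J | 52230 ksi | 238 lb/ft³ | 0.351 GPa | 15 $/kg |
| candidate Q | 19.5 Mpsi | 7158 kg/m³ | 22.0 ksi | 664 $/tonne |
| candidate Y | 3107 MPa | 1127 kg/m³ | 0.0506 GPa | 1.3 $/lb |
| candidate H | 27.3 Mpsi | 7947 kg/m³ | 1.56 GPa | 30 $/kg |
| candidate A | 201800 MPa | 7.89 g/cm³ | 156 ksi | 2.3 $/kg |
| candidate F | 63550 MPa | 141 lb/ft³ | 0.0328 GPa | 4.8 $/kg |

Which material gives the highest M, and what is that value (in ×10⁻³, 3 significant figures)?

candidate J, M = 1.87×10⁻³

Screen on constraints: σ_y ≥ 251 MPa; cost ≤ 22 $/kg. Survivors: candidate J, candidate A.
Putting every candidate on a common basis:
  candidate J: E = 360.1 GPa, ρ = 3812 kg/m³
  candidate A: E = 201.8 GPa, ρ = 7890 kg/m³
  candidate J: M = 1.87×10⁻³
  candidate A: M = 0.743×10⁻³
Candidate J ranks first.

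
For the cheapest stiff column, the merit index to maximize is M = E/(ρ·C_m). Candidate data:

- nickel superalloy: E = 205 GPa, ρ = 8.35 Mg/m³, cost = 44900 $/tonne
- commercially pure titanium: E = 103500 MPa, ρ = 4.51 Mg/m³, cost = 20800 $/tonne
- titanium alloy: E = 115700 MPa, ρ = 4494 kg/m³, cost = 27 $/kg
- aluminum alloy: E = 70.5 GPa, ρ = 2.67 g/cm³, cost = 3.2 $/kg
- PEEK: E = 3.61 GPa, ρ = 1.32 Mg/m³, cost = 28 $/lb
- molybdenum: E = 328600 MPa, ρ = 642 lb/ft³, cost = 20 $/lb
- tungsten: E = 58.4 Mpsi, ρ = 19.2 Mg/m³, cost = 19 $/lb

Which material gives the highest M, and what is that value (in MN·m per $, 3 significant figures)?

aluminum alloy, M = 8.25 MN·m per $

In SI units:
  nickel superalloy: E = 205.0 GPa, ρ = 8350 kg/m³, cost = 44.90 $/kg
  commercially pure titanium: E = 103.5 GPa, ρ = 4510 kg/m³, cost = 20.80 $/kg
  titanium alloy: E = 115.7 GPa, ρ = 4494 kg/m³, cost = 27.00 $/kg
  aluminum alloy: E = 70.50 GPa, ρ = 2670 kg/m³, cost = 3.200 $/kg
  PEEK: E = 3.610 GPa, ρ = 1320 kg/m³, cost = 61.73 $/kg
  molybdenum: E = 328.6 GPa, ρ = 10280 kg/m³, cost = 44.09 $/kg
  tungsten: E = 402.7 GPa, ρ = 19200 kg/m³, cost = 41.89 $/kg
  aluminum alloy: M = 8.25 MN·m per $
  commercially pure titanium: M = 1.10 MN·m per $
  titanium alloy: M = 0.954 MN·m per $
  molybdenum: M = 0.725 MN·m per $
  nickel superalloy: M = 0.547 MN·m per $
  tungsten: M = 0.501 MN·m per $
  PEEK: M = 0.0443 MN·m per $
Aluminum alloy has the largest M.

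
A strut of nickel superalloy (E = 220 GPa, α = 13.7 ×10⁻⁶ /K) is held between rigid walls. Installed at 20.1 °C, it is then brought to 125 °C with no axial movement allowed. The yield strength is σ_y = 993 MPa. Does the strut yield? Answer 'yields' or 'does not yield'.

does not yield

ΔT = 104.9 K. Constrained thermal stress σ = E·α·ΔT = 220.0×10³ MPa × 13.7×10⁻⁶ × 104.9 = 316 MPa (compressive).
Compare to σ_y = 993 MPa: σ < σ_y, so it does not yield.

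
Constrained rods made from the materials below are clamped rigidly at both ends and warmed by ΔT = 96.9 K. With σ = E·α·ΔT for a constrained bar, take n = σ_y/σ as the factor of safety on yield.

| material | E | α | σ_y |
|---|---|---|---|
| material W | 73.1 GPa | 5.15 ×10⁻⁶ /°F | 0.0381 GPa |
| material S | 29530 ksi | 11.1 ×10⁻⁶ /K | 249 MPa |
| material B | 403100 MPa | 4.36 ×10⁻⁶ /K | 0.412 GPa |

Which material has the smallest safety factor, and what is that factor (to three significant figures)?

material W, n = 0.580

With everything in SI (GPa, ×10⁻⁶/K, MPa):
  material W: E = 73.10, α = 9.27, σ_y = 38.10 → σ = 65.7 MPa, n = 0.580
  material S: E = 203.6, α = 11.1, σ_y = 249.0 → σ = 219 MPa, n = 1.14
  material B: E = 403.1, α = 4.36, σ_y = 412.0 → σ = 170 MPa, n = 2.42
Material W has the lowest safety factor, n = 0.580.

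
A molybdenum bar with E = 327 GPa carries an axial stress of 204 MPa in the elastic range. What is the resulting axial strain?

ε = σ/E = 204 / 327000 = 6.24×10⁻⁴.

6.24×10⁻⁴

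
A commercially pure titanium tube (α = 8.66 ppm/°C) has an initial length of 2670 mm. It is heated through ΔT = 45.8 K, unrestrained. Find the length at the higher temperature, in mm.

2671.1 mm

ΔL = α·L₀·ΔT = 8.66×10⁻⁶ × 2670 mm × 45.80 K = 1.06 mm.
L = L₀ + ΔL = 2670 + 1.06 = 2671.1 mm.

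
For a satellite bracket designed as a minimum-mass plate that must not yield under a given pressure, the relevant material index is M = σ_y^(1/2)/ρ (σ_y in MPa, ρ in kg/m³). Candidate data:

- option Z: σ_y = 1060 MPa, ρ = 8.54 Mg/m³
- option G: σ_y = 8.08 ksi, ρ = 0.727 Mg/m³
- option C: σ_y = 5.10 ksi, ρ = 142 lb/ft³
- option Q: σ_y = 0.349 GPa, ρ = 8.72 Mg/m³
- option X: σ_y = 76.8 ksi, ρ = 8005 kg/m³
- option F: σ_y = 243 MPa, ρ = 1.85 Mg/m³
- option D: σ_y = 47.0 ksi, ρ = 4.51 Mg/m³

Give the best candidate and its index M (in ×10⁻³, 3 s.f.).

Normalizing units and computing the index:
  option Z: σ_y = 1060 MPa, ρ = 8540 kg/m³
  option G: σ_y = 55.71 MPa, ρ = 727.0 kg/m³
  option C: σ_y = 35.16 MPa, ρ = 2275 kg/m³
  option Q: σ_y = 349.0 MPa, ρ = 8720 kg/m³
  option X: σ_y = 529.5 MPa, ρ = 8005 kg/m³
  option F: σ_y = 243.0 MPa, ρ = 1850 kg/m³
  option D: σ_y = 324.1 MPa, ρ = 4510 kg/m³
  option G: M = 10.3×10⁻³
  option F: M = 8.43×10⁻³
  option D: M = 3.99×10⁻³
  option Z: M = 3.81×10⁻³
  option X: M = 2.87×10⁻³
  option C: M = 2.61×10⁻³
  option Q: M = 2.14×10⁻³
Highest index: option G.

option G, M = 10.3×10⁻³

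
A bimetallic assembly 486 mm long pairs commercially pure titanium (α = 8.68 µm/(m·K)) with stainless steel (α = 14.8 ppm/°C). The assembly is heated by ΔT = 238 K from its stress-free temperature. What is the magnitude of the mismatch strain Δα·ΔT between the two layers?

Δα = |8.68 − 14.8|×10⁻⁶/K = 6.12×10⁻⁶/K.
Mismatch strain = Δα·ΔT = 6.12×10⁻⁶ × 238.0 = 1.46×10⁻³.

1.46×10⁻³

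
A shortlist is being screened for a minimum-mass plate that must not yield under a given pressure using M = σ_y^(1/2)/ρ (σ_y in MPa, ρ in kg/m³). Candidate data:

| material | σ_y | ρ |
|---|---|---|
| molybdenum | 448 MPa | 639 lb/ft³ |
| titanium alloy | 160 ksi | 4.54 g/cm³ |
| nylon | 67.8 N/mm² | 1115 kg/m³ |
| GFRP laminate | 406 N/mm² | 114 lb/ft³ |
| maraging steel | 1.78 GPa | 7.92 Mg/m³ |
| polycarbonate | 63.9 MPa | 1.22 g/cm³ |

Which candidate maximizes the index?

GFRP laminate

After converting to SI:
  molybdenum: σ_y = 448.0 MPa, ρ = 10240 kg/m³
  titanium alloy: σ_y = 1103 MPa, ρ = 4540 kg/m³
  nylon: σ_y = 67.80 MPa, ρ = 1115 kg/m³
  GFRP laminate: σ_y = 406.0 MPa, ρ = 1826 kg/m³
  maraging steel: σ_y = 1780 MPa, ρ = 7920 kg/m³
  polycarbonate: σ_y = 63.90 MPa, ρ = 1220 kg/m³
  GFRP laminate: M = 11.0×10⁻³
  nylon: M = 7.38×10⁻³
  titanium alloy: M = 7.32×10⁻³
  polycarbonate: M = 6.55×10⁻³
  maraging steel: M = 5.33×10⁻³
  molybdenum: M = 2.07×10⁻³
GFRP laminate has the largest M.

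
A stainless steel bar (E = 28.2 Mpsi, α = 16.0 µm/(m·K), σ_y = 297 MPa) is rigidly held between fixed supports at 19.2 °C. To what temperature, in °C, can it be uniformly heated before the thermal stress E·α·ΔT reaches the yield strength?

115 °C

E = 28.2 Mpsi = 194.4 GPa.
E·α·ΔT = 297.0 MPa ⇒ ΔT = 297.0 / (194.4×10³ × 16.0×10⁻⁶) = 95.47 K.
T = 19.2 + 95.47 = 114.7 °C.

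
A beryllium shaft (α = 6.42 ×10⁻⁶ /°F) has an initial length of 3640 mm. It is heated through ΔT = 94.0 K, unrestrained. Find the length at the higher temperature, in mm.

Convert α: 6.42×10⁻⁶/°F × (9/5) = 11.6×10⁻⁶/K.
ΔL = α·L₀·ΔT = 11.6×10⁻⁶ × 3640 mm × 94.00 K = 3.95 mm.
L = L₀ + ΔL = 3640 + 3.95 = 3644.0 mm.

3644.0 mm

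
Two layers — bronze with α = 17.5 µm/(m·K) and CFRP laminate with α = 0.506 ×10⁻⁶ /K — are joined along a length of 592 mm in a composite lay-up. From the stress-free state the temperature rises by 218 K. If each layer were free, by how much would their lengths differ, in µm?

2190 µm

Δα = |17.5 − 0.506|×10⁻⁶/K = 17.0×10⁻⁶/K.
ΔL_mismatch = Δα·L·ΔT = 17.0×10⁻⁶ × 592.0 mm × 218.0 K = 2190 µm.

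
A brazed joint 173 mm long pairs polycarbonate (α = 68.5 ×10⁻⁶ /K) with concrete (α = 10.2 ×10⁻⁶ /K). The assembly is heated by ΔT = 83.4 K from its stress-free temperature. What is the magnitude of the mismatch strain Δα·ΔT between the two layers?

4.86×10⁻³

Δα = |68.5 − 10.2|×10⁻⁶/K = 58.3×10⁻⁶/K.
Mismatch strain = Δα·ΔT = 58.3×10⁻⁶ × 83.4 = 4.86×10⁻³.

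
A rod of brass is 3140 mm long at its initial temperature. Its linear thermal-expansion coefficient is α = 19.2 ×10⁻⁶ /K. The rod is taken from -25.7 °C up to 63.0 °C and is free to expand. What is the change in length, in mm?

ΔT = 63.0 − (-25.7) = 88.70 K.
ΔL = α·L₀·ΔT = 19.2×10⁻⁶ × 3140 mm × 88.70 K = 5.35 mm.

5.35 mm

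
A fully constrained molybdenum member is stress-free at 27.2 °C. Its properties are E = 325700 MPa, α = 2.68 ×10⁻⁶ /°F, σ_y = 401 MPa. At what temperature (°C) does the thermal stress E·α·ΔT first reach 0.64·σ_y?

E = 325700 MPa = 325.7 GPa.
α = 2.68×10⁻⁶/°F × 9/5 = 4.82×10⁻⁶/K.
E·α·ΔT = 256.6 MPa ⇒ ΔT = 256.6 / (325.7×10³ × 4.82×10⁻⁶) = 163.3 K.
T = 27.2 + 163.3 = 190.5 °C.

191 °C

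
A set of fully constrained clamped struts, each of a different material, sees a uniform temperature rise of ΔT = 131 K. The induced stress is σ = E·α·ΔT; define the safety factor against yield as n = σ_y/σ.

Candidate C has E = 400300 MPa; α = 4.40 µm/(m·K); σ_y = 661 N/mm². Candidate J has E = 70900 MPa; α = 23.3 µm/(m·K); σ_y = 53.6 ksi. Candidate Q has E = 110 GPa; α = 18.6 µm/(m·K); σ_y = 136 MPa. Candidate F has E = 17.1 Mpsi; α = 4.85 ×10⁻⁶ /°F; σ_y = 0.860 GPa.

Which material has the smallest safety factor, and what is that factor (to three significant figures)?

Converting E to GPa, α to ×10⁻⁶/K, σ_y to MPa, then σ and n for each:
  candidate C: E = 400.3, α = 4.40, σ_y = 661.0 → σ = 231 MPa, n = 2.86
  candidate J: E = 70.90, α = 23.3, σ_y = 369.6 → σ = 216 MPa, n = 1.71
  candidate Q: E = 110.0, α = 18.6, σ_y = 136.0 → σ = 268 MPa, n = 0.507
  candidate F: E = 117.9, α = 8.73, σ_y = 860.0 → σ = 135 MPa, n = 6.38
The minimum is candidate Q at n = 0.507.

candidate Q, n = 0.507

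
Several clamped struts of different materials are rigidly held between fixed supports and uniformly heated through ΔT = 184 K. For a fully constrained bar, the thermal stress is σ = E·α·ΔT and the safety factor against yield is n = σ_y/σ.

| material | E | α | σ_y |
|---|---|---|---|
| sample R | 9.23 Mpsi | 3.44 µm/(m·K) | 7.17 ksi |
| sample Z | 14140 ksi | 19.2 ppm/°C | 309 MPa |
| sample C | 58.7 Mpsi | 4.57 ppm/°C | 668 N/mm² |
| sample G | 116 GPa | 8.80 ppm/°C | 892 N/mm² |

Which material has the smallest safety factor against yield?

sample Z

With everything in SI (GPa, ×10⁻⁶/K, MPa):
  sample R: E = 63.64, α = 3.44, σ_y = 49.44 → σ = 40.3 MPa, n = 1.23
  sample Z: E = 97.49, α = 19.2, σ_y = 309.0 → σ = 344 MPa, n = 0.897
  sample C: E = 404.7, α = 4.57, σ_y = 668.0 → σ = 340 MPa, n = 1.96
  sample G: E = 116.0, α = 8.80, σ_y = 892.0 → σ = 188 MPa, n = 4.75
Sample Z has the lowest safety factor, n = 0.897.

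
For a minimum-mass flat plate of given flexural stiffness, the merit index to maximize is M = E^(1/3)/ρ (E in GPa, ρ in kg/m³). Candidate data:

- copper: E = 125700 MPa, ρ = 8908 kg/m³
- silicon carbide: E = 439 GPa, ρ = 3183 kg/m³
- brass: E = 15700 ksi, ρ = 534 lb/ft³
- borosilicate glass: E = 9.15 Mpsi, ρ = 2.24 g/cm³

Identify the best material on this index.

silicon carbide

Normalizing units and computing the index:
  copper: E = 125.7 GPa, ρ = 8908 kg/m³
  silicon carbide: E = 439.0 GPa, ρ = 3183 kg/m³
  brass: E = 108.2 GPa, ρ = 8554 kg/m³
  borosilicate glass: E = 63.09 GPa, ρ = 2240 kg/m³
  silicon carbide: M = 2.39×10⁻³
  borosilicate glass: M = 1.78×10⁻³
  copper: M = 0.562×10⁻³
  brass: M = 0.557×10⁻³
Highest index: silicon carbide.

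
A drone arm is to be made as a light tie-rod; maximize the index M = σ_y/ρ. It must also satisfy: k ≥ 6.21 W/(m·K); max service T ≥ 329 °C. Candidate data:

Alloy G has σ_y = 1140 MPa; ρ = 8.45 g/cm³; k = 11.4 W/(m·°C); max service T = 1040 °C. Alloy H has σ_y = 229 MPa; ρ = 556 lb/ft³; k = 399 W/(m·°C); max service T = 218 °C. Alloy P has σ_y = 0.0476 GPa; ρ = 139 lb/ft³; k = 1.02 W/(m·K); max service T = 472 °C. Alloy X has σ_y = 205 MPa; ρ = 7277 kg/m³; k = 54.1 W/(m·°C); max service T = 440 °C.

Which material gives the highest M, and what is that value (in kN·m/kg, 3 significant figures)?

Screen on constraints: k ≥ 6.21 W/(m·K); max service T ≥ 329 °C. Survivors: alloy G, alloy X.
Putting every candidate on a common basis:
  alloy G: σ_y = 1140 MPa, ρ = 8450 kg/m³
  alloy X: σ_y = 205.0 MPa, ρ = 7277 kg/m³
  alloy G: M = 135 kN·m/kg
  alloy X: M = 28.2 kN·m/kg
Highest index: alloy G.

alloy G, M = 135 kN·m/kg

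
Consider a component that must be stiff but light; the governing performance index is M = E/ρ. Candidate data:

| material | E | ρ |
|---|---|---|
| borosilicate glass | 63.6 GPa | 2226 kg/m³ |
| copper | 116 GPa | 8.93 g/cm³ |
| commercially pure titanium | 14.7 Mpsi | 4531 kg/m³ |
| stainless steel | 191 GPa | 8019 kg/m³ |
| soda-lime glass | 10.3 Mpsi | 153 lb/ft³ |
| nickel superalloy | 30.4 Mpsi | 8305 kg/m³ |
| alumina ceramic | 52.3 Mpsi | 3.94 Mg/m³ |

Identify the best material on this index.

alumina ceramic

In SI units:
  borosilicate glass: E = 63.60 GPa, ρ = 2226 kg/m³
  copper: E = 116.0 GPa, ρ = 8930 kg/m³
  commercially pure titanium: E = 101.4 GPa, ρ = 4531 kg/m³
  stainless steel: E = 191.0 GPa, ρ = 8019 kg/m³
  soda-lime glass: E = 71.02 GPa, ρ = 2451 kg/m³
  nickel superalloy: E = 209.6 GPa, ρ = 8305 kg/m³
  alumina ceramic: E = 360.6 GPa, ρ = 3940 kg/m³
  alumina ceramic: M = 91.5 MN·m/kg
  soda-lime glass: M = 29.0 MN·m/kg
  borosilicate glass: M = 28.6 MN·m/kg
  nickel superalloy: M = 25.2 MN·m/kg
  stainless steel: M = 23.8 MN·m/kg
  commercially pure titanium: M = 22.4 MN·m/kg
  copper: M = 13.0 MN·m/kg
The maximum is for alumina ceramic.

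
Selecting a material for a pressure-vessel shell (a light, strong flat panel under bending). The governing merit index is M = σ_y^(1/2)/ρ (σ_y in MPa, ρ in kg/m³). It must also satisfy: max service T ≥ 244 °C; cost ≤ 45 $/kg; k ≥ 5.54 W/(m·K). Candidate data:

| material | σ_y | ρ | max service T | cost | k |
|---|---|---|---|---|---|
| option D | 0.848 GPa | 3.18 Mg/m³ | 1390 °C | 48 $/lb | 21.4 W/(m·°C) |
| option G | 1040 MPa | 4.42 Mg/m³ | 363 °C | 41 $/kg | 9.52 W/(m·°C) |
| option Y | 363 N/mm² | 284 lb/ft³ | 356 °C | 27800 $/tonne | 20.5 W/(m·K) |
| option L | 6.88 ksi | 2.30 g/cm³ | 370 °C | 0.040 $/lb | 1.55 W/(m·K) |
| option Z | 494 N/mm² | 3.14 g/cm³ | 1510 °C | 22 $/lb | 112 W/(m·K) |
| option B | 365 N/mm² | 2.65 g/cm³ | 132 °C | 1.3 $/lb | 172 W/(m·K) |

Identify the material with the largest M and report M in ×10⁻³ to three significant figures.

option G, M = 7.30×10⁻³

Screen on constraints: max service T ≥ 244 °C; cost ≤ 45 $/kg; k ≥ 5.54 W/(m·K). Survivors: option G, option Y.
After converting to SI:
  option G: σ_y = 1040 MPa, ρ = 4420 kg/m³
  option Y: σ_y = 363.0 MPa, ρ = 4549 kg/m³
  option G: M = 7.30×10⁻³
  option Y: M = 4.19×10⁻³
The maximum is for option G.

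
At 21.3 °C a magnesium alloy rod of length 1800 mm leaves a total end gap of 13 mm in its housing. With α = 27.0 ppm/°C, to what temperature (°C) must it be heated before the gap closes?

289 °C

α·L₀·ΔT = 13.0 mm ⇒ ΔT = 13.0 / (27.0×10⁻⁶ × 1800.0) = 267.5 K.
T = 21.3 + 267.5 = 288.8 °C.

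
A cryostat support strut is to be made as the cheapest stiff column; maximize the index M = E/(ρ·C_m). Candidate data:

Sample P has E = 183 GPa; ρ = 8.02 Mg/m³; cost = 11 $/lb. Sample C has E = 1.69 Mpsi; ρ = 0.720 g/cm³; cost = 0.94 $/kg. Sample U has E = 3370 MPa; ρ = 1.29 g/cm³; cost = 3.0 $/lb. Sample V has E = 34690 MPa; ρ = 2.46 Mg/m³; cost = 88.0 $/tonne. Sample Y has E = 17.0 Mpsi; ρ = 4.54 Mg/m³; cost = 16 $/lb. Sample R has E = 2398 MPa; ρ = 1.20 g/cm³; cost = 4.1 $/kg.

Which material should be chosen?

sample V

In SI units:
  sample P: E = 183.0 GPa, ρ = 8020 kg/m³, cost = 24.25 $/kg
  sample C: E = 11.65 GPa, ρ = 720.0 kg/m³, cost = 0.9400 $/kg
  sample U: E = 3.370 GPa, ρ = 1290 kg/m³, cost = 6.614 $/kg
  sample V: E = 34.69 GPa, ρ = 2460 kg/m³, cost = 0.08800 $/kg
  sample Y: E = 117.2 GPa, ρ = 4540 kg/m³, cost = 35.27 $/kg
  sample R: E = 2.398 GPa, ρ = 1200 kg/m³, cost = 4.100 $/kg
  sample V: M = 160 MN·m per $
  sample C: M = 17.2 MN·m per $
  sample P: M = 0.941 MN·m per $
  sample Y: M = 0.732 MN·m per $
  sample R: M = 0.487 MN·m per $
  sample U: M = 0.395 MN·m per $
Sample V has the largest M.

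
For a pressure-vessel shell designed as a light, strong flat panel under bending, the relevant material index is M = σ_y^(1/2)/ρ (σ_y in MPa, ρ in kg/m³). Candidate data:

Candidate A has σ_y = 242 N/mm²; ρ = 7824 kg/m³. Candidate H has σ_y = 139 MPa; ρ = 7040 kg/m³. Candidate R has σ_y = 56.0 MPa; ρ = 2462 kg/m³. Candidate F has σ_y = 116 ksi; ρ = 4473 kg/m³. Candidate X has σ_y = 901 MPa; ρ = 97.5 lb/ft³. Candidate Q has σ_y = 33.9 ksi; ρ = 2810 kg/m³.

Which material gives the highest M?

candidate X

Normalizing units and computing the index:
  candidate A: σ_y = 242.0 MPa, ρ = 7824 kg/m³
  candidate H: σ_y = 139.0 MPa, ρ = 7040 kg/m³
  candidate R: σ_y = 56.00 MPa, ρ = 2462 kg/m³
  candidate F: σ_y = 799.8 MPa, ρ = 4473 kg/m³
  candidate X: σ_y = 901.0 MPa, ρ = 1562 kg/m³
  candidate Q: σ_y = 233.7 MPa, ρ = 2810 kg/m³
  candidate X: M = 19.2×10⁻³
  candidate F: M = 6.32×10⁻³
  candidate Q: M = 5.44×10⁻³
  candidate R: M = 3.04×10⁻³
  candidate A: M = 1.99×10⁻³
  candidate H: M = 1.67×10⁻³
Highest index: candidate X.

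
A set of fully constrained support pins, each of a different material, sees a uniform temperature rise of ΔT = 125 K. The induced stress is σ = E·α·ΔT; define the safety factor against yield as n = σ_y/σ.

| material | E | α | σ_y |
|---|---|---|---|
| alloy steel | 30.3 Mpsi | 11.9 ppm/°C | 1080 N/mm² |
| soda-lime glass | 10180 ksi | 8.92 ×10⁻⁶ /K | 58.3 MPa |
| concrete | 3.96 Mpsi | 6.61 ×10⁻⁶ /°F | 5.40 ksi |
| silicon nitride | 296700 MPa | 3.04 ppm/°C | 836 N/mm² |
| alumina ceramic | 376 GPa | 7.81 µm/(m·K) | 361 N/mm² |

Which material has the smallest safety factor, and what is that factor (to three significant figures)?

Converting E to GPa, α to ×10⁻⁶/K, σ_y to MPa, then σ and n for each:
  alloy steel: E = 208.9, α = 11.9, σ_y = 1080 → σ = 311 MPa, n = 3.48
  soda-lime glass: E = 70.19, α = 8.92, σ_y = 58.30 → σ = 78.3 MPa, n = 0.745
  concrete: E = 27.30, α = 11.9, σ_y = 37.23 → σ = 40.6 MPa, n = 0.917
  silicon nitride: E = 296.7, α = 3.04, σ_y = 836.0 → σ = 113 MPa, n = 7.41
  alumina ceramic: E = 376.0, α = 7.81, σ_y = 361.0 → σ = 367 MPa, n = 0.983
Soda-lime glass has the lowest safety factor, n = 0.745.

soda-lime glass, n = 0.745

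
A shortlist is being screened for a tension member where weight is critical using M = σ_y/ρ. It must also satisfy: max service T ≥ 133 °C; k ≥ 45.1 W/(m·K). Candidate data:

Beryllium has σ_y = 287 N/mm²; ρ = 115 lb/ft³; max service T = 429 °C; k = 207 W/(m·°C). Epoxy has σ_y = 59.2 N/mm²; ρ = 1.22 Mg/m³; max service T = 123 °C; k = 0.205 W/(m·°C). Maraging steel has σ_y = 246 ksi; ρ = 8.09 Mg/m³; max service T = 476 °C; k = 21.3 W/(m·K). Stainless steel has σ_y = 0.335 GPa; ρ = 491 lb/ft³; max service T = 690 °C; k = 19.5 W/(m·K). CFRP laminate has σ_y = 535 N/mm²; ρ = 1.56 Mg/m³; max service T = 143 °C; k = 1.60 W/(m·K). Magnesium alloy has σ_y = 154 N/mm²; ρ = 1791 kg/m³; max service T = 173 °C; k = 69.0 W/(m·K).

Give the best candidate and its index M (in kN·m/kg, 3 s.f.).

beryllium, M = 156 kN·m/kg

Screen on constraints: max service T ≥ 133 °C; k ≥ 45.1 W/(m·K). Survivors: beryllium, magnesium alloy.
Convert each candidate to consistent units, then evaluate M:
  beryllium: σ_y = 287.0 MPa, ρ = 1842 kg/m³
  magnesium alloy: σ_y = 154.0 MPa, ρ = 1791 kg/m³
  beryllium: M = 156 kN·m/kg
  magnesium alloy: M = 86.0 kN·m/kg
Beryllium has the largest M.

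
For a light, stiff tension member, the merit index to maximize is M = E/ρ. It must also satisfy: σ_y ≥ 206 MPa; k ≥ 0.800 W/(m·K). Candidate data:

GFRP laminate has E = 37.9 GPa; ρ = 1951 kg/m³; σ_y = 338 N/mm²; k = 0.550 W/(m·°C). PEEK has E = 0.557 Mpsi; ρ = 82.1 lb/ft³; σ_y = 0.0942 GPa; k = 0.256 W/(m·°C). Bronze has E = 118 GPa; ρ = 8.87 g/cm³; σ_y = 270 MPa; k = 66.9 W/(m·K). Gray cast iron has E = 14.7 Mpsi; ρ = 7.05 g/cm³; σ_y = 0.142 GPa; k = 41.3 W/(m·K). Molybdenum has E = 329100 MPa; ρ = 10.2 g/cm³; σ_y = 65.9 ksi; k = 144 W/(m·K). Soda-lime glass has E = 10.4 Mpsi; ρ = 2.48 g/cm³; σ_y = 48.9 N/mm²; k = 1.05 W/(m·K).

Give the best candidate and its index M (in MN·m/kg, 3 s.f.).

Screen on constraints: σ_y ≥ 206 MPa; k ≥ 0.800 W/(m·K). Survivors: bronze, molybdenum.
After converting to SI:
  bronze: E = 118.0 GPa, ρ = 8870 kg/m³
  molybdenum: E = 329.1 GPa, ρ = 10200 kg/m³
  molybdenum: M = 32.3 MN·m/kg
  bronze: M = 13.3 MN·m/kg
The maximum is for molybdenum.

molybdenum, M = 32.3 MN·m/kg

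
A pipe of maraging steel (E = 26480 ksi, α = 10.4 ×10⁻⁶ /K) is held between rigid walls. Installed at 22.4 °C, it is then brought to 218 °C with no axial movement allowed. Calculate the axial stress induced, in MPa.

371 MPa

E = 26480 ksi = 182.6 GPa.
ΔT = 195.6 K. Constrained thermal stress σ = E·α·ΔT = 182.6×10³ MPa × 10.4×10⁻⁶ × 195.6 = 371 MPa (compressive).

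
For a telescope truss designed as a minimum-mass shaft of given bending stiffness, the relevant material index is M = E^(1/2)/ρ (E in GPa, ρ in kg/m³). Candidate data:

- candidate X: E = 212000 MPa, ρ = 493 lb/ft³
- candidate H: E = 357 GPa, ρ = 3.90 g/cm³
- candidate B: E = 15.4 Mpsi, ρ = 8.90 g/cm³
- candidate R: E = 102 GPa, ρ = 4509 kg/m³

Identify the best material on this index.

Normalizing units and computing the index:
  candidate X: E = 212.0 GPa, ρ = 7897 kg/m³
  candidate H: E = 357.0 GPa, ρ = 3900 kg/m³
  candidate B: E = 106.2 GPa, ρ = 8900 kg/m³
  candidate R: E = 102.0 GPa, ρ = 4509 kg/m³
  candidate H: M = 4.84×10⁻³
  candidate R: M = 2.24×10⁻³
  candidate X: M = 1.84×10⁻³
  candidate B: M = 1.16×10⁻³
The maximum is for candidate H.

candidate H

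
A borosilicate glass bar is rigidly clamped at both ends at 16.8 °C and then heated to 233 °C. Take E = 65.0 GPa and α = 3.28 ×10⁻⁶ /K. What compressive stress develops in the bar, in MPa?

46.1 MPa

ΔT = 216.2 K. Constrained thermal stress σ = E·α·ΔT = 65.00×10³ MPa × 3.28×10⁻⁶ × 216.2 = 46.1 MPa (compressive).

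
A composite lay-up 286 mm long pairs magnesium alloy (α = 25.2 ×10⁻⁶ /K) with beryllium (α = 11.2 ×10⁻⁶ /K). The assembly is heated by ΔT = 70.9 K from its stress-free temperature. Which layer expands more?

α(magnesium alloy) = 25.2×10⁻⁶/K vs α(beryllium) = 11.2×10⁻⁶/K.
Higher α expands more for the same ΔT: magnesium alloy.

magnesium alloy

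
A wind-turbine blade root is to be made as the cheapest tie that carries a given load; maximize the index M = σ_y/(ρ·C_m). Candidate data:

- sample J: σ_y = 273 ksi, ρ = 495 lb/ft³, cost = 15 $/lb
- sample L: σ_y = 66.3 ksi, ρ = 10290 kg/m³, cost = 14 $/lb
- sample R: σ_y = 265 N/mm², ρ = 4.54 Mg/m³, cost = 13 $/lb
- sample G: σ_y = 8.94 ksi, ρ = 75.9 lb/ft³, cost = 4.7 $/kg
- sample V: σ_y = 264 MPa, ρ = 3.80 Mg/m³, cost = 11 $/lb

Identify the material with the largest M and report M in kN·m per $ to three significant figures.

In SI units:
  sample J: σ_y = 1882 MPa, ρ = 7929 kg/m³, cost = 33.07 $/kg
  sample L: σ_y = 457.1 MPa, ρ = 10290 kg/m³, cost = 30.86 $/kg
  sample R: σ_y = 265.0 MPa, ρ = 4540 kg/m³, cost = 28.66 $/kg
  sample G: σ_y = 61.64 MPa, ρ = 1216 kg/m³, cost = 4.700 $/kg
  sample V: σ_y = 264.0 MPa, ρ = 3800 kg/m³, cost = 24.25 $/kg
  sample G: M = 10.8 kN·m per $
  sample J: M = 7.18 kN·m per $
  sample V: M = 2.86 kN·m per $
  sample R: M = 2.04 kN·m per $
  sample L: M = 1.44 kN·m per $
Highest index: sample G.

sample G, M = 10.8 kN·m per $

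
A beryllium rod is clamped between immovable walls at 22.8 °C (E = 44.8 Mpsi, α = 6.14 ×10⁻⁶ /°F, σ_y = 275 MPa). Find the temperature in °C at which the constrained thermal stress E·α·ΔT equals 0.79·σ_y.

E = 44.8 Mpsi = 308.9 GPa.
α = 6.14×10⁻⁶/°F × 9/5 = 11.1×10⁻⁶/K.
E·α·ΔT = 217.2 MPa ⇒ ΔT = 217.2 / (308.9×10³ × 11.1×10⁻⁶) = 63.64 K.
T = 22.8 + 63.64 = 86.44 °C.

86.4 °C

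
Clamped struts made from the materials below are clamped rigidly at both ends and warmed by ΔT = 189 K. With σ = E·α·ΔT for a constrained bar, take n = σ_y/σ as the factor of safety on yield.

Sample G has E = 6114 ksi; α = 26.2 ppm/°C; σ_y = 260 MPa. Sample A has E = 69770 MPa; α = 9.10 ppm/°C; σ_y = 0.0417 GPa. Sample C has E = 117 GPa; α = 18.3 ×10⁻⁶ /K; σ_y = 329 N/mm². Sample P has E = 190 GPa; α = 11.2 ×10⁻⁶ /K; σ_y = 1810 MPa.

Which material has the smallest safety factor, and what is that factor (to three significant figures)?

In consistent units (E in GPa, α in ×10⁻⁶/K, σ_y in MPa):
  sample G: E = 42.15, α = 26.2, σ_y = 260.0 → σ = 209 MPa, n = 1.25
  sample A: E = 69.77, α = 9.10, σ_y = 41.70 → σ = 120 MPa, n = 0.348
  sample C: E = 117.0, α = 18.3, σ_y = 329.0 → σ = 405 MPa, n = 0.813
  sample P: E = 190.0, α = 11.2, σ_y = 1810 → σ = 402 MPa, n = 4.50
The minimum is sample A at n = 0.348.

sample A, n = 0.348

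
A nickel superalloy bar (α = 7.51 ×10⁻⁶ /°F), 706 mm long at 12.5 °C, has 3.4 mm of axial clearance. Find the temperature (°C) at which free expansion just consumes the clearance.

α = 7.51×10⁻⁶/°F × 9/5 = 13.5×10⁻⁶/K.
α·L₀·ΔT = 3.4 mm ⇒ ΔT = 3.4 / (13.5×10⁻⁶ × 706.0) = 356.3 K.
T = 12.5 + 356.3 = 368.8 °C.

369 °C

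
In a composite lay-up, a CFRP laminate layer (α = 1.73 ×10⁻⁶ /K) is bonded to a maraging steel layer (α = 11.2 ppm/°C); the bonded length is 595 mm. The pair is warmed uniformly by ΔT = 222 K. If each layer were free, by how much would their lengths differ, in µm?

1250 µm

Δα = |1.73 − 11.2|×10⁻⁶/K = 9.47×10⁻⁶/K.
ΔL_mismatch = Δα·L·ΔT = 9.47×10⁻⁶ × 595.0 mm × 222.0 K = 1250 µm.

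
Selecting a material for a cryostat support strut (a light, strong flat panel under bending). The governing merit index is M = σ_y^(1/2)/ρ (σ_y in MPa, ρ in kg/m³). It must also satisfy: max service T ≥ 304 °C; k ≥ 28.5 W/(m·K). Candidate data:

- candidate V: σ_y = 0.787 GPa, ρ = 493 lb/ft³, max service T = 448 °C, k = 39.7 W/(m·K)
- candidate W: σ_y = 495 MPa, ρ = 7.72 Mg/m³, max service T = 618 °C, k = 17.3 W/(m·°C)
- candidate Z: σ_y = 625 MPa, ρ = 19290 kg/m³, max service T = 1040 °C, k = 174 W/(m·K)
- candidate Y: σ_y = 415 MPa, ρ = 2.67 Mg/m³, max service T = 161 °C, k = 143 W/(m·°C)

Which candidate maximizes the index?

candidate V

Screen on constraints: max service T ≥ 304 °C; k ≥ 28.5 W/(m·K). Survivors: candidate V, candidate Z.
After converting to SI:
  candidate V: σ_y = 787.0 MPa, ρ = 7897 kg/m³
  candidate Z: σ_y = 625.0 MPa, ρ = 19290 kg/m³
  candidate V: M = 3.55×10⁻³
  candidate Z: M = 1.30×10⁻³
Candidate V ranks first.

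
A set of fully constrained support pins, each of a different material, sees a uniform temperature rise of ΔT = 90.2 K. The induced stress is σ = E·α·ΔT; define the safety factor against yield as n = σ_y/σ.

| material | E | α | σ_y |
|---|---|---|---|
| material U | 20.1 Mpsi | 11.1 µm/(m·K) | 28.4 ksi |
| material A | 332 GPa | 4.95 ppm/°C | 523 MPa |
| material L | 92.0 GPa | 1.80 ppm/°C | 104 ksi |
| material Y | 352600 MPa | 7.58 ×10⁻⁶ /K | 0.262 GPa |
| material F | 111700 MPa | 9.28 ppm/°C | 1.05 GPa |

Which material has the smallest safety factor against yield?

material Y

With everything in SI (GPa, ×10⁻⁶/K, MPa):
  material U: E = 138.6, α = 11.1, σ_y = 195.8 → σ = 139 MPa, n = 1.41
  material A: E = 332.0, α = 4.95, σ_y = 523.0 → σ = 148 MPa, n = 3.53
  material L: E = 92.00, α = 1.80, σ_y = 717.1 → σ = 14.9 MPa, n = 48.0
  material Y: E = 352.6, α = 7.58, σ_y = 262.0 → σ = 241 MPa, n = 1.09
  material F: E = 111.7, α = 9.28, σ_y = 1050 → σ = 93.5 MPa, n = 11.2
Material Y has the lowest safety factor, n = 1.09.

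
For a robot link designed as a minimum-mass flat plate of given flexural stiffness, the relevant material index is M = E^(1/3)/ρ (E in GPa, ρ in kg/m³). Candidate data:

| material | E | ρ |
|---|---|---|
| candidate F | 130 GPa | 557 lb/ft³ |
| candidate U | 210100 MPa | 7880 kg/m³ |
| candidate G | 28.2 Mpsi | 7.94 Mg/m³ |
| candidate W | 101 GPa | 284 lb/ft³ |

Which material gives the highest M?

candidate W

After converting to SI:
  candidate F: E = 130.0 GPa, ρ = 8922 kg/m³
  candidate U: E = 210.1 GPa, ρ = 7880 kg/m³
  candidate G: E = 194.4 GPa, ρ = 7940 kg/m³
  candidate W: E = 101.0 GPa, ρ = 4549 kg/m³
  candidate W: M = 1.02×10⁻³
  candidate U: M = 0.754×10⁻³
  candidate G: M = 0.730×10⁻³
  candidate F: M = 0.568×10⁻³
Highest index: candidate W.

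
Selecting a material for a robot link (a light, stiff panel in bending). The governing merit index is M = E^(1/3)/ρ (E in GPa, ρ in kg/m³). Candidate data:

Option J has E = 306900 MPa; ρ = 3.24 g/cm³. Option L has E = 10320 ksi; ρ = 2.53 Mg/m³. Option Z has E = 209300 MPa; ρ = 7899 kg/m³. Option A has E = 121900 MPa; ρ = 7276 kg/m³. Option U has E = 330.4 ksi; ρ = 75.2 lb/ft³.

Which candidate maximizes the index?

option J

After converting to SI:
  option J: E = 306.9 GPa, ρ = 3240 kg/m³
  option L: E = 71.15 GPa, ρ = 2530 kg/m³
  option Z: E = 209.3 GPa, ρ = 7899 kg/m³
  option A: E = 121.9 GPa, ρ = 7276 kg/m³
  option U: E = 2.278 GPa, ρ = 1205 kg/m³
  option J: M = 2.08×10⁻³
  option L: M = 1.64×10⁻³
  option U: M = 1.09×10⁻³
  option Z: M = 0.752×10⁻³
  option A: M = 0.681×10⁻³
Option J has the largest M.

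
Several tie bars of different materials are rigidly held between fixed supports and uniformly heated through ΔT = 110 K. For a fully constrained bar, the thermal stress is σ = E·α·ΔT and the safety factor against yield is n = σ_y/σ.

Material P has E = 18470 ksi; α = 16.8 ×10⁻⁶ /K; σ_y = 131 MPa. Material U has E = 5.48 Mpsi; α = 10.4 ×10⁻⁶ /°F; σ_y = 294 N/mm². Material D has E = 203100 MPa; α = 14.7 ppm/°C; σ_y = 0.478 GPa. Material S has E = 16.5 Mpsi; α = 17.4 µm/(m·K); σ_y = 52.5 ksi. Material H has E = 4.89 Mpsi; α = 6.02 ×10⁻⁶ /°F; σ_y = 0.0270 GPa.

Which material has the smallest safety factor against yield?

Converting E to GPa, α to ×10⁻⁶/K, σ_y to MPa, then σ and n for each:
  material P: E = 127.3, α = 16.8, σ_y = 131.0 → σ = 235 MPa, n = 0.557
  material U: E = 37.78, α = 18.7, σ_y = 294.0 → σ = 77.8 MPa, n = 3.78
  material D: E = 203.1, α = 14.7, σ_y = 478.0 → σ = 328 MPa, n = 1.46
  material S: E = 113.8, α = 17.4, σ_y = 362.0 → σ = 218 MPa, n = 1.66
  material H: E = 33.72, α = 10.8, σ_y = 27.00 → σ = 40.2 MPa, n = 0.672
Smallest n: material P with n = 0.557.

material P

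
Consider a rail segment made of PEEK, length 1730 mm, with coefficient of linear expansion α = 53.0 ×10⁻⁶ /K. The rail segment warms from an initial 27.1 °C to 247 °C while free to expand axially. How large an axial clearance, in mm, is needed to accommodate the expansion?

20.2 mm

ΔT = 247 − 27.1 = 219.9 K.
ΔL = α·L₀·ΔT = 53.0×10⁻⁶ × 1730 mm × 219.9 K = 20.2 mm.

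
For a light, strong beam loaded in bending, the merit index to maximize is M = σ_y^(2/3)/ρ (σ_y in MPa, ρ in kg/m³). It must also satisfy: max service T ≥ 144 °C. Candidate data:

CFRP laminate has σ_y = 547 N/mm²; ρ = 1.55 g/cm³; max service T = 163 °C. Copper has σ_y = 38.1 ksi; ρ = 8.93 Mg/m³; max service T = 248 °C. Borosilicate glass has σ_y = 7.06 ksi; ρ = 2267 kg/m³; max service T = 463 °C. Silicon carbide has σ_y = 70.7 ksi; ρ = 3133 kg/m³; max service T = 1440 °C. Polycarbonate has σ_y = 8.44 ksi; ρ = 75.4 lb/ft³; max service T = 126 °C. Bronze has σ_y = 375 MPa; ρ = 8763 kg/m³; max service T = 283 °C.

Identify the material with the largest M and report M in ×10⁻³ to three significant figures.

CFRP laminate, M = 43.2×10⁻³

Screen on constraints: max service T ≥ 144 °C. Survivors: CFRP laminate, copper, borosilicate glass, silicon carbide, bronze.
After converting to SI:
  CFRP laminate: σ_y = 547.0 MPa, ρ = 1550 kg/m³
  copper: σ_y = 262.7 MPa, ρ = 8930 kg/m³
  borosilicate glass: σ_y = 48.68 MPa, ρ = 2267 kg/m³
  silicon carbide: σ_y = 487.5 MPa, ρ = 3133 kg/m³
  bronze: σ_y = 375.0 MPa, ρ = 8763 kg/m³
  CFRP laminate: M = 43.2×10⁻³
  silicon carbide: M = 19.8×10⁻³
  bronze: M = 5.93×10⁻³
  borosilicate glass: M = 5.88×10⁻³
  copper: M = 4.59×10⁻³
The maximum is for CFRP laminate.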